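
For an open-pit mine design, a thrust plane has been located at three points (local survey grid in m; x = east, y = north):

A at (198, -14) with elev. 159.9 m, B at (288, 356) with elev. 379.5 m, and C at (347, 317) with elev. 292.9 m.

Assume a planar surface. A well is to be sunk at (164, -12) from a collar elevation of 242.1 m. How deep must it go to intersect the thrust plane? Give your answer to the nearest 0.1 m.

49.1 m

Let the plane be z = a·x + b·y + c.
B−A: 90a + 370b = 219.6;  C−A: 149a + 331b = 133.
Solving gives a = −0.92650, b = 0.81888.
Then c = 159.9 − a·198 − b·-14 = 354.81.
At (164, -12): z_contact = −151.95 − 9.83 + 354.81 = 193.04 m.
Depth below ground = 242.1 − 193.04 = 49.1 m.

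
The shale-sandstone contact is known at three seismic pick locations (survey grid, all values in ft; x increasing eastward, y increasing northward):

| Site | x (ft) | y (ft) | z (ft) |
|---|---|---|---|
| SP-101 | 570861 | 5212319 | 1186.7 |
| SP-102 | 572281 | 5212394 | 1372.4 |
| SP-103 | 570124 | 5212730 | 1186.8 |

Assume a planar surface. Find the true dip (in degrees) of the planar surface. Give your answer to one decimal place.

13.8°

Let the plane be z = a·x + b·y + c.
SP-102−SP-101: 1420a + 75b = 185.7;  SP-103−SP-101: −737a + 411b = 0.1.
Solving gives a = 0.11945, b = 0.21444.
Gradient magnitude |∇z| = √(a² + b²) = √(0.01427 + 0.04598) = 0.24546.
True dip = arctan(0.24546) = 13.8°, dipping toward SSW (azimuth ≈ 209°).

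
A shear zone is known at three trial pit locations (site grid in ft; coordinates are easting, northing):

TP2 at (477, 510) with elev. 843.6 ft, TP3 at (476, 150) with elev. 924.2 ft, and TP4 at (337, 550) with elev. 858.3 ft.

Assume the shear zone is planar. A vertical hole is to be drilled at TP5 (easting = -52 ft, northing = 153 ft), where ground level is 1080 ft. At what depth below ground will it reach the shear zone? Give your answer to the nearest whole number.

67 ft

Let the plane be z = a·easting + b·northing + c.
TP3−TP2: −1a − 360b = 80.6;  TP4−TP2: −140a + 40b = 14.7.
Solving gives a = −0.16883, b = −0.22342.
Then c = 843.6 − a·477 − b·510 = 1038.08.
At (-52, 153): z_contact = 8.8 − 34.2 + 1038.08 = 1012.7 ft.
Depth below ground = 1080 − 1012.7 = 67 ft.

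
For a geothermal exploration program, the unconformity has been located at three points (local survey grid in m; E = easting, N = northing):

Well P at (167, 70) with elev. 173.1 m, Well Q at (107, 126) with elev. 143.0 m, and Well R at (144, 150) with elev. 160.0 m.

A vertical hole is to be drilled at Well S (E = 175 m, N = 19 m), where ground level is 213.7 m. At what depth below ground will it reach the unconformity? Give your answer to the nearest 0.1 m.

Two edge vectors: Well P→Well Q = (-60, 56, -30.1), Well P→Well R = (-23, 80, -13.1).
Normal n = (Well P→Well Q) × (Well P→Well R) = (1674.4, -93.7, -3512).
So ∂z/∂E = −n_x/n_z = 0.47677 and ∂z/∂N = −n_y/n_z = −0.02668.
Intercept c from Well P: 173.1 − 79.62 + 1.87 = 95.35.
At (175, 19): z_contact = 83.43 − 0.51 + 95.35 = 178.27 m.
Depth below ground = 213.7 − 178.27 = 35.4 m.

35.4 m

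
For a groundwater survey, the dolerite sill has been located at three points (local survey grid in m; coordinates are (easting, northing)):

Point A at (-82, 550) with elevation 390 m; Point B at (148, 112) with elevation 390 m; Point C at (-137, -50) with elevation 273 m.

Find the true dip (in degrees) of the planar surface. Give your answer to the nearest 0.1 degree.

19.7°

Let the plane be z = a·E + b·N + c.
Point B−Point A: 230a − 438b = 0;  Point C−Point A: −55a − 600b = −117.
Solving gives a = 0.31616, b = 0.16602.
Gradient magnitude |∇z| = √(a² + b²) = √(0.09996 + 0.02756) = 0.35710.
True dip = arctan(0.35710) = 19.7°, dipping toward WSW (azimuth ≈ 242°).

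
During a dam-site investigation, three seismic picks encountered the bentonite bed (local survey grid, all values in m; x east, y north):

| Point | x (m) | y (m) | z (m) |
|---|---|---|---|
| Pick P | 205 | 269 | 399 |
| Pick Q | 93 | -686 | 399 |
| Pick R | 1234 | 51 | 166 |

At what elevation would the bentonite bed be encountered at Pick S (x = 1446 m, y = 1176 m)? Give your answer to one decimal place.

148.3 m

Two edge vectors: Pick P→Pick Q = (-112, -955, 0), Pick P→Pick R = (1029, -218, -233).
Normal n = (Pick P→Pick Q) × (Pick P→Pick R) = (222515, -26096, 1007111).
So ∂z/∂x = −n_x/n_z = −0.220944 and ∂z/∂y = −n_y/n_z = 0.025912.
Intercept c from Pick P: 399 + 45.29 − 6.97 = 437.32.
At (1446, 1176): z = −319.5 + 30.5 + 437.32 = 148.3 m.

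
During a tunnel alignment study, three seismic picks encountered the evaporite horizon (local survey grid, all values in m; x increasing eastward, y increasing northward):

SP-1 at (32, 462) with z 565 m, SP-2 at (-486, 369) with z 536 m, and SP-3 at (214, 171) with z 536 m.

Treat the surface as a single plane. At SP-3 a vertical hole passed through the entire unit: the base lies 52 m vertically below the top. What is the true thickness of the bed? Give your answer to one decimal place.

Let the plane be z = a·x + b·y + c.
SP-2−SP-1: −518a − 93b = −29;  SP-3−SP-1: 182a − 291b = −29.
Solving gives a = 0.03425, b = 0.12108.
|∇z| = √(a²+b²) = 0.12583, so dip δ = arctan(0.12583) = 7.17°.
True thickness = vertical thickness × cos δ = 52 × cos 7.17° = 51.6 m.

51.6 m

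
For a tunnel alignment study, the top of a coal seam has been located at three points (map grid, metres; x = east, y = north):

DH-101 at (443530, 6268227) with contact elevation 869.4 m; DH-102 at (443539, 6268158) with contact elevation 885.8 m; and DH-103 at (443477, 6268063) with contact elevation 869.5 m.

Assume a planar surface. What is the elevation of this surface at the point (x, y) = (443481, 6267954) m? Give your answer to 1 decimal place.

890.1 m

Let the plane be z = a·x + b·y + c.
DH-102−DH-101: 9a − 69b = 16.4;  DH-103−DH-101: −53a − 164b = 0.1.
Solving gives a = 0.522637834, b = −0.169511007.
Then c = 869.4 − a·443530 − b·6268227 = 831597.31.
At (443481, 6267954): z = 231779.9 − 1062487.2 + 831597.31 = 890.1 m.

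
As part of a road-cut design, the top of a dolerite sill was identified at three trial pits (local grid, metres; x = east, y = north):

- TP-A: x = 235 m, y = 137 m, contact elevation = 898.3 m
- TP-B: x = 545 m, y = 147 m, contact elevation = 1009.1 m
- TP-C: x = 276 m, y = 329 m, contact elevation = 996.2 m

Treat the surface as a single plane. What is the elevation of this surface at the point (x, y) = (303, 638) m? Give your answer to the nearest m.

Let the plane be z = a·x + b·y + c.
TP-B−TP-A: 310a + 10b = 110.8;  TP-C−TP-A: 41a + 192b = 97.9.
Solving gives a = 0.34334, b = 0.43658.
Then c = 898.3 − a·235 − b·137 = 757.80.
At (303, 638): z = 104.0 + 278.5 + 757.80 = 1140.4 m.

1140 m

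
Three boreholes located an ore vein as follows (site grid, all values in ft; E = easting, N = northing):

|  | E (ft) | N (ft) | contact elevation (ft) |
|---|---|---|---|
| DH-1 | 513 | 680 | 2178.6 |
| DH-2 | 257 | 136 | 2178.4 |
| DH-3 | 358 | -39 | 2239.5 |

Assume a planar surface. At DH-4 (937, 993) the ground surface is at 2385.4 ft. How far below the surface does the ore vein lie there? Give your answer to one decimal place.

114.4 ft

Two edge vectors: DH-1→DH-2 = (-256, -544, -0.2), DH-1→DH-3 = (-155, -719, 60.9).
Normal n = (DH-1→DH-2) × (DH-1→DH-3) = (-33273.4, 15621.4, 99744).
So ∂z/∂E = −n_x/n_z = 0.33359 and ∂z/∂N = −n_y/n_z = −0.15661.
Intercept c from DH-1: 2178.6 − 171.13 + 106.50 = 2113.97.
At (937, 993): z_contact = 312.57 − 155.52 + 2113.97 = 2271.02 ft.
Depth below ground = 2385.4 − 2271.02 = 114.4 ft.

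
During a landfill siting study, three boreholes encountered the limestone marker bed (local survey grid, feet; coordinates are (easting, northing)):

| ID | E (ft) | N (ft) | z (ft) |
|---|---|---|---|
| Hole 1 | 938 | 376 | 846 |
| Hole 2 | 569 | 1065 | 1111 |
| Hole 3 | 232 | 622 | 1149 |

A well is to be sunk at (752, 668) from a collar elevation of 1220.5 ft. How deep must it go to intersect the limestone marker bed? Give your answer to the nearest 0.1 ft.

251.4 ft

Let the plane be z = a·E + b·N + c.
Hole 2−Hole 1: −369a + 689b = 265;  Hole 3−Hole 1: −706a + 246b = 303.
Solving gives a = −0.362880, b = 0.190272.
Then c = 846 − a·938 − b·376 = 1114.84.
At (752, 668): z_contact = −272.89 + 127.10 + 1114.84 = 969.06 ft.
Depth below ground = 1220.5 − 969.06 = 251.4 ft.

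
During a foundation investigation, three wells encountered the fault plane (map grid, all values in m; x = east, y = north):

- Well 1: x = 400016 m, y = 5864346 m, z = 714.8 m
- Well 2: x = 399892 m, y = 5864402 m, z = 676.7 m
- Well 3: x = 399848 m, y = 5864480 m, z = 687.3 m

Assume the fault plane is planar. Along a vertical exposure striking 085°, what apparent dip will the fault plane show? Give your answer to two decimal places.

Two edge vectors: Well 1→Well 2 = (-124, 56, -38.1), Well 1→Well 3 = (-168, 134, -27.5).
Normal n = (Well 1→Well 2) × (Well 1→Well 3) = (3565.4, 2990.8, -7208).
So ∂z/∂x = −n_x/n_z = 0.49464 and ∂z/∂y = −n_y/n_z = 0.41493.
Unit vector along 085° is (sin 85°, cos 85°) = (0.9962, 0.0872).
Slope in that direction = a·(0.9962) + b·(0.0872) = 0.52893.
Apparent dip = arctan|0.52893| = 27.88° (true dip is 32.8°, so apparent ≤ true as expected).

27.88°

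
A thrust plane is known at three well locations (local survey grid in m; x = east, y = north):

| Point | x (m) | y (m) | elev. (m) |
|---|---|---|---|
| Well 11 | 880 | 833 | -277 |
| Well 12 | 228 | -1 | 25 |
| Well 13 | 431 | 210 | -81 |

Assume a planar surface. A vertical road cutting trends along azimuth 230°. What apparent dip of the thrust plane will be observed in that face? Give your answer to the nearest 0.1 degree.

Let the plane be z = a·x + b·y + c.
Well 12−Well 11: −652a − 834b = 302;  Well 13−Well 11: −449a − 623b = 196.
Solving gives a = −0.77788, b = 0.24601.
Unit vector along 230° is (sin 230°, cos 230°) = (-0.7660, -0.6428).
Slope in that direction = a·(-0.7660) + b·(-0.6428) = 0.43775.
Apparent dip = arctan|0.43775| = 23.6° (true dip is 39.2°, so apparent ≤ true as expected).

23.6°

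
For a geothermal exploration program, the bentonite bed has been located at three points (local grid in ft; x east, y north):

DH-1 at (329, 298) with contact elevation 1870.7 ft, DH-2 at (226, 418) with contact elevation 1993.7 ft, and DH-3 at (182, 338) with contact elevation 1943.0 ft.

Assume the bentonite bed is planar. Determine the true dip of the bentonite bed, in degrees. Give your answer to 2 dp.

39.83°

Two edge vectors: DH-1→DH-2 = (-103, 120, 123), DH-1→DH-3 = (-147, 40, 72.3).
Normal n = (DH-1→DH-2) × (DH-1→DH-3) = (3756, -10634.1, 13520).
So ∂z/∂x = −n_x/n_z = −0.27781 and ∂z/∂y = −n_y/n_z = 0.78655.
Gradient magnitude |∇z| = √(a² + b²) = √(0.07718 + 0.61865) = 0.83417.
True dip = arctan(0.83417) = 39.83°, dipping toward SSE (azimuth ≈ 161°).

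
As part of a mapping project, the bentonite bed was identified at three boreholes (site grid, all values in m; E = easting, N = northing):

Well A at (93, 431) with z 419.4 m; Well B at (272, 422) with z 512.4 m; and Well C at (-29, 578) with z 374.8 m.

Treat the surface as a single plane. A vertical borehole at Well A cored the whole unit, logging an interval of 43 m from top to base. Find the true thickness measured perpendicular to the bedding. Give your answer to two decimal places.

37.79 m

Let the plane be z = a·E + b·N + c.
Well B−Well A: 179a − 9b = 93;  Well C−Well A: −122a + 147b = −44.6.
Solving gives a = 0.52626, b = 0.13336.
|∇z| = √(a²+b²) = 0.54289, so dip δ = arctan(0.54289) = 28.50°.
True thickness = vertical thickness × cos δ = 43 × cos 28.50° = 37.79 m.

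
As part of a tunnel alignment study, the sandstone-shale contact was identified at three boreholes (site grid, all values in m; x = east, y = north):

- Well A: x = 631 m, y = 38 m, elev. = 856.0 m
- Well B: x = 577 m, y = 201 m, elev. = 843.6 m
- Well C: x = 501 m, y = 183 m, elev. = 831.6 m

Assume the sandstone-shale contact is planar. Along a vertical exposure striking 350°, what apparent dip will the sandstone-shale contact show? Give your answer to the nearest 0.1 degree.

2.9°

Let the plane be z = a·x + b·y + c.
Well B−Well A: −54a + 163b = −12.4;  Well C−Well A: −130a + 145b = −24.4.
Solving gives a = 0.16311, b = −0.02204.
Unit vector along 350° is (sin 350°, cos 350°) = (-0.1736, 0.9848).
Slope in that direction = a·(-0.1736) + b·(0.9848) = −0.05003.
Apparent dip = arctan|0.05003| = 2.9° (true dip is 9.3°, so apparent ≤ true as expected).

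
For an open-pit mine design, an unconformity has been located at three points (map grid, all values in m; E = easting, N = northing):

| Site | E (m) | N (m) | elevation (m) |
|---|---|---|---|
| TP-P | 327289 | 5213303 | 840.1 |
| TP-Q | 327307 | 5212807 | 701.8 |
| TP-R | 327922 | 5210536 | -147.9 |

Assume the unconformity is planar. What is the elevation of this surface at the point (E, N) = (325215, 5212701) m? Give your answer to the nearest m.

Two edge vectors: TP-P→TP-Q = (18, -496, -138.3), TP-P→TP-R = (633, -2767, -988).
Normal n = (TP-P→TP-Q) × (TP-P→TP-R) = (107371.9, -69759.9, 264162).
So ∂z/∂E = −n_x/n_z = −0.40646232 and ∂z/∂N = −n_y/n_z = 0.26408000.
Intercept c from TP-P: 840.1 + 133030.65 − 1376729.04 = −1242858.29.
At (325215, 5212701): z = −132187.6 + 1376570.1 − 1242858.29 = 1524.1 m.

1524 m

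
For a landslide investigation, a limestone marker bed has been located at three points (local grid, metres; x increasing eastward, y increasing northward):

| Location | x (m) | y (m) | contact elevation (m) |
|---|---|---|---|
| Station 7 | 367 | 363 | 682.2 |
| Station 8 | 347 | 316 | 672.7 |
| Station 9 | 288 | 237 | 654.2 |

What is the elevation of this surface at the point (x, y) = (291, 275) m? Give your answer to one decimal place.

Let the plane be z = a·x + b·y + c.
Station 8−Station 7: −20a − 47b = −9.5;  Station 9−Station 7: −79a − 126b = −28.
Solving gives a = 0.09975, b = 0.15968.
Then c = 682.2 − a·367 − b·363 = 587.63.
At (291, 275): z = 29.0 + 43.9 + 587.63 = 660.6 m.

660.6 m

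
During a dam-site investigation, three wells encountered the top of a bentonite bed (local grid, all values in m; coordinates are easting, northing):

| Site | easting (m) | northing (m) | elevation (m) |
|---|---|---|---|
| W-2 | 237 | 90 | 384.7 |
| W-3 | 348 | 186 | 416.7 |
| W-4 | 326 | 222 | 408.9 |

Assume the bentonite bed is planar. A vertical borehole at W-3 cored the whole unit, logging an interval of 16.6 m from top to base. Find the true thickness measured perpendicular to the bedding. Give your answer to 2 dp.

Two edge vectors: W-2→W-3 = (111, 96, 32), W-2→W-4 = (89, 132, 24.2).
Normal n = (W-2→W-3) × (W-2→W-4) = (-1900.8, 161.8, 6108).
So ∂z/∂easting = −n_x/n_z = 0.31120 and ∂z/∂northing = −n_y/n_z = −0.02649.
|∇z| = √(a²+b²) = 0.31232, so dip δ = arctan(0.31232) = 17.34°.
True thickness = vertical thickness × cos δ = 16.6 × cos 17.34° = 15.85 m.

15.85 m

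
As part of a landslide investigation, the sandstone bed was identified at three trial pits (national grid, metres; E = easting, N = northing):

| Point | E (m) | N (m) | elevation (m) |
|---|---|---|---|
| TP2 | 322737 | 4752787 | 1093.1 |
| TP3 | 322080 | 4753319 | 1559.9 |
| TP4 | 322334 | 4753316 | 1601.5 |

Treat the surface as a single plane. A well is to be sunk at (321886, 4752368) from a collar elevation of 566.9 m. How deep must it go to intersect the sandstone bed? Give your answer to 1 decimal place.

Let the plane be z = a·E + b·N + c.
TP3−TP2: −657a + 532b = 466.8;  TP4−TP2: −403a + 529b = 508.4.
Solving gives a = 0.176720713, b = 1.095687046.
Then c = 1093.1 − a·322737 − b·4752787 = −5263508.36.
At (321886, 4752368): z_contact = 56883.92 + 5207108.06 − 5263508.36 = 483.62 m.
Depth below ground = 566.9 − 483.62 = 83.3 m.

83.3 m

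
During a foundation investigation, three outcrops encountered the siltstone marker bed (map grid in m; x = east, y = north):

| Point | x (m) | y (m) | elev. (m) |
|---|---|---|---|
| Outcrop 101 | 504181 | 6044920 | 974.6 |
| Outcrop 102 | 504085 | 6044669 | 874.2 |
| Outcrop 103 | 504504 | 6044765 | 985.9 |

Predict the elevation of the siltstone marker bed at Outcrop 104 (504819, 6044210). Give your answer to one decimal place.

865.0 m

Two edge vectors: Outcrop 101→Outcrop 102 = (-96, -251, -100.4), Outcrop 101→Outcrop 103 = (323, -155, 11.3).
Normal n = (Outcrop 101→Outcrop 102) × (Outcrop 101→Outcrop 103) = (-18398.3, -31344.4, 95953).
So ∂z/∂x = −n_x/n_z = 0.191742832 and ∂z/∂y = −n_y/n_z = 0.326664096.
Intercept c from Outcrop 101: 974.6 − 96673.09 − 1974658.33 = −2070356.82.
At (504819, 6044210): z = 96795.4 + 1974426.4 − 2070356.82 = 865.0 m.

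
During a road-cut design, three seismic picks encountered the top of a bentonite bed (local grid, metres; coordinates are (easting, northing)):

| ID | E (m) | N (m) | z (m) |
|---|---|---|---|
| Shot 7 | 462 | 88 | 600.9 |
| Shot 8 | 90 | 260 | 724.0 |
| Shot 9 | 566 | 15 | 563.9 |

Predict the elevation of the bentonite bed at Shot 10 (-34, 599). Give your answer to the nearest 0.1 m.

794.3 m

Let the plane be z = a·E + b·N + c.
Shot 8−Shot 7: −372a + 172b = 123.1;  Shot 9−Shot 7: 104a − 73b = −37.
Solving gives a = −0.28294, b = 0.10375.
Then c = 600.9 − a·462 − b·88 = 722.49.
At (-34, 599): z = 9.6 + 62.1 + 722.49 = 794.3 m.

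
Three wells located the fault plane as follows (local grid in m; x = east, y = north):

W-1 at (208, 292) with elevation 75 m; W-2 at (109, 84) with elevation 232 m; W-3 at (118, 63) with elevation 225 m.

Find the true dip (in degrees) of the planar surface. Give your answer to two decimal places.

50.58°

Let the plane be z = a·x + b·y + c.
W-2−W-1: −99a − 208b = 157;  W-3−W-1: −90a − 229b = 150.
Solving gives a = −1.20299, b = −0.18223.
Gradient magnitude |∇z| = √(a² + b²) = √(1.44718 + 0.03321) = 1.21671.
True dip = arctan(1.21671) = 50.58°, dipping toward E (azimuth ≈ 081°).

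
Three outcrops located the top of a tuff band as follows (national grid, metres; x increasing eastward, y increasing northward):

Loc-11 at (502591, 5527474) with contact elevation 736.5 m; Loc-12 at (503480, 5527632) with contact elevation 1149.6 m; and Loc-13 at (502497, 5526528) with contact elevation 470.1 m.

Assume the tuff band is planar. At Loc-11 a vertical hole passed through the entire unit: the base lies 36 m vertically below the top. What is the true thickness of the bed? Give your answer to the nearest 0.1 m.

Let the plane be z = a·x + b·y + c.
Loc-12−Loc-11: 889a + 158b = 413.1;  Loc-13−Loc-11: −94a − 946b = −266.4.
Solving gives a = 0.42208, b = 0.23967.
|∇z| = √(a²+b²) = 0.48538, so dip δ = arctan(0.48538) = 25.89°.
True thickness = vertical thickness × cos δ = 36 × cos 25.89° = 32.4 m.

32.4 m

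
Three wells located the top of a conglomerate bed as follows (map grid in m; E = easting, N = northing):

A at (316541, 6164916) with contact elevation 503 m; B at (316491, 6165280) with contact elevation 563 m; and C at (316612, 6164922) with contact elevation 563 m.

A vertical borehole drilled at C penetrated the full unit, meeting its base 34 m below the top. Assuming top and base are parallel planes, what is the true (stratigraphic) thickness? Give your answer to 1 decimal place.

Two edge vectors: A→B = (-50, 364, 60), A→C = (71, 6, 60).
Normal n = (A→B) × (A→C) = (21480, 7260, -26144).
So ∂z/∂E = −n_x/n_z = 0.82160 and ∂z/∂N = −n_y/n_z = 0.27769.
|∇z| = √(a²+b²) = 0.86726, so dip δ = arctan(0.86726) = 40.93°.
True thickness = vertical thickness × cos δ = 34 × cos 40.93° = 25.7 m.

25.7 m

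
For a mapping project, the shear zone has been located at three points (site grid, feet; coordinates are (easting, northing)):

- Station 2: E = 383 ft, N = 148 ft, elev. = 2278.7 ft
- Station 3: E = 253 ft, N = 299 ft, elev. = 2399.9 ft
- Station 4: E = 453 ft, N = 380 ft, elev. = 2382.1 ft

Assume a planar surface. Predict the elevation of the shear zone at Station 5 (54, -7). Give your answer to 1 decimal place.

Let the plane be z = a·E + b·N + c.
Station 3−Station 2: −130a + 151b = 121.2;  Station 4−Station 2: 70a + 232b = 103.4.
Solving gives a = −0.30702, b = 0.53833.
Then c = 2278.7 − a·383 − b·148 = 2316.62.
At (54, -7): z = −16.6 − 3.8 + 2316.62 = 2296.3 ft.

2296.3 ft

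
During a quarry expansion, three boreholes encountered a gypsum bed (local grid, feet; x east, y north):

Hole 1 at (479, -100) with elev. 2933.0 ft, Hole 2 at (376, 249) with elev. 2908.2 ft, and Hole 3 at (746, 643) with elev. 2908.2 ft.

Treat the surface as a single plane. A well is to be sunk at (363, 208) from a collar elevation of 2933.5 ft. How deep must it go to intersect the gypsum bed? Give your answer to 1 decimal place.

23.8 ft

Let the plane be z = a·x + b·y + c.
Hole 2−Hole 1: −103a + 349b = −24.8;  Hole 3−Hole 1: 267a + 743b = −24.8.
Solving gives a = 0.05758, b = −0.05407.
Then c = 2933 − a·479 − b·-100 = 2900.01.
At (363, 208): z_contact = 20.90 − 11.25 + 2900.01 = 2909.67 ft.
Depth below ground = 2933.5 − 2909.67 = 23.8 ft.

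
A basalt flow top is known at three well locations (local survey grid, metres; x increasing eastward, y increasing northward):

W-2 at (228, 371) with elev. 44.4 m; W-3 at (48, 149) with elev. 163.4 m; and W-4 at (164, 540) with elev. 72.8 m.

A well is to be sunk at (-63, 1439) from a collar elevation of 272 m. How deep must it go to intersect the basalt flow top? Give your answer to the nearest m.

115 m

Let the plane be z = a·x + b·y + c.
W-3−W-2: −180a − 222b = 119;  W-4−W-2: −64a + 169b = 28.4.
Solving gives a = −0.59191, b = −0.05611.
Then c = 44.4 − a·228 − b·371 = 200.17.
At (-63, 1439): z_contact = 37.3 − 80.7 + 200.17 = 156.7 m.
Depth below ground = 272 − 156.7 = 115 m.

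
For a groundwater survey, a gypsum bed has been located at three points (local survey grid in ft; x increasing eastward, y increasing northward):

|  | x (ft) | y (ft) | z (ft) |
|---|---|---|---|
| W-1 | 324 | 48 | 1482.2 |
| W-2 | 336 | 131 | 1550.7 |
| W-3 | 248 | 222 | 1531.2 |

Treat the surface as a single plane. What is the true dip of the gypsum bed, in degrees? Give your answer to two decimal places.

49.29°

Two edge vectors: W-1→W-2 = (12, 83, 68.5), W-1→W-3 = (-76, 174, 49).
Normal n = (W-1→W-2) × (W-1→W-3) = (-7852, -5794, 8396).
So ∂z/∂x = −n_x/n_z = 0.93521 and ∂z/∂y = −n_y/n_z = 0.69009.
Gradient magnitude |∇z| = √(a² + b²) = √(0.87461 + 0.47622) = 1.16226.
True dip = arctan(1.16226) = 49.29°, dipping toward SW (azimuth ≈ 234°).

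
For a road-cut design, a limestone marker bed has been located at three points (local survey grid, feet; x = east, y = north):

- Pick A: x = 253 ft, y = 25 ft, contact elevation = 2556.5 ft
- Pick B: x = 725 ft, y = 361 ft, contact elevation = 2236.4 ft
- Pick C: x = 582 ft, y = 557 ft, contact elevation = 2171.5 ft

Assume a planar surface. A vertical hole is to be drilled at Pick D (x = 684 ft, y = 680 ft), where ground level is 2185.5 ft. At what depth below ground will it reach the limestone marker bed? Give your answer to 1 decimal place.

110.6 ft

Two edge vectors: Pick A→Pick B = (472, 336, -320.1), Pick A→Pick C = (329, 532, -385).
Normal n = (Pick A→Pick B) × (Pick A→Pick C) = (40933.2, 76407.1, 140560).
So ∂z/∂x = −n_x/n_z = −0.29122 and ∂z/∂y = −n_y/n_z = −0.54359.
Intercept c from Pick A: 2556.5 + 73.68 + 13.59 = 2643.77.
At (684, 680): z_contact = −199.19 − 369.64 + 2643.77 = 2074.93 ft.
Depth below ground = 2185.5 − 2074.93 = 110.6 ft.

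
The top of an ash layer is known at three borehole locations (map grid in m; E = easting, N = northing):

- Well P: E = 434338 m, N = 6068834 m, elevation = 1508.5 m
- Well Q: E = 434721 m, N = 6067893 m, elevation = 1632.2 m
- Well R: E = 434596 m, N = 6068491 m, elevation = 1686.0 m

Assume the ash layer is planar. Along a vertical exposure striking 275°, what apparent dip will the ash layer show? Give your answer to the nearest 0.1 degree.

47.4°

Two edge vectors: Well P→Well Q = (383, -941, 123.7), Well P→Well R = (258, -343, 177.5).
Normal n = (Well P→Well Q) × (Well P→Well R) = (-124598.4, -36067.9, 111409).
So ∂z/∂E = −n_x/n_z = 1.11839 and ∂z/∂N = −n_y/n_z = 0.32374.
Unit vector along 275° is (sin 275°, cos 275°) = (-0.9962, 0.0872).
Slope in that direction = a·(-0.9962) + b·(0.0872) = −1.08592.
Apparent dip = arctan|1.08592| = 47.4° (true dip is 49.3°, so apparent ≤ true as expected).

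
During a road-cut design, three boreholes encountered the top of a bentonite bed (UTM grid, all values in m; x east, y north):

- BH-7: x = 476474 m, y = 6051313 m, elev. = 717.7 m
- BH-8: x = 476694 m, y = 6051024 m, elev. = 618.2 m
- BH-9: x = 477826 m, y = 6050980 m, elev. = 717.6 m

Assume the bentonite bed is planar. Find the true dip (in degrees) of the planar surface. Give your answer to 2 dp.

Let the plane be z = a·x + b·y + c.
BH-8−BH-7: 220a − 289b = −99.5;  BH-9−BH-7: 1352a − 333b = −0.1.
Solving gives a = 0.10428, b = 0.42367.
Gradient magnitude |∇z| = √(a² + b²) = √(0.01087 + 0.17950) = 0.43632.
True dip = arctan(0.43632) = 23.57°, dipping toward SSW (azimuth ≈ 194°).

23.57°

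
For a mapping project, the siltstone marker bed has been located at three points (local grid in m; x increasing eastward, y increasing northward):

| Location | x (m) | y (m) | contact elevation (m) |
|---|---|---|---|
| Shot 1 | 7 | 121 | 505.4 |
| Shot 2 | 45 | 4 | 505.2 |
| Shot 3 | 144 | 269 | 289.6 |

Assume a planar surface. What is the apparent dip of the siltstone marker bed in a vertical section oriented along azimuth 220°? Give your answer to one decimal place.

46.1°

Two edge vectors: Shot 1→Shot 2 = (38, -117, -0.2), Shot 1→Shot 3 = (137, 148, -215.8).
Normal n = (Shot 1→Shot 2) × (Shot 1→Shot 3) = (25278.2, 8173, 21653).
So ∂z/∂x = −n_x/n_z = −1.16742 and ∂z/∂y = −n_y/n_z = −0.37745.
Unit vector along 220° is (sin 220°, cos 220°) = (-0.6428, -0.7660).
Slope in that direction = a·(-0.6428) + b·(-0.7660) = 1.03955.
Apparent dip = arctan|1.03955| = 46.1° (true dip is 50.8°, so apparent ≤ true as expected).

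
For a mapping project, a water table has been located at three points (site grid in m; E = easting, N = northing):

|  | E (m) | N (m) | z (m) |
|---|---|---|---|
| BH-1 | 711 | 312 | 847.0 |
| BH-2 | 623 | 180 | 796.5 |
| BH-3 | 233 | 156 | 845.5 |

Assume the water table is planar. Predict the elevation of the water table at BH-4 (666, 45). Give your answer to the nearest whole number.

Two edge vectors: BH-1→BH-2 = (-88, -132, -50.5), BH-1→BH-3 = (-478, -156, -1.5).
Normal n = (BH-1→BH-2) × (BH-1→BH-3) = (-7680, 24007, -49368).
So ∂z/∂E = −n_x/n_z = −0.15557 and ∂z/∂N = −n_y/n_z = 0.48629.
Intercept c from BH-1: 847 + 110.61 − 151.72 = 805.89.
At (666, 45): z = −103.6 + 21.9 + 805.89 = 724.2 m.

724 m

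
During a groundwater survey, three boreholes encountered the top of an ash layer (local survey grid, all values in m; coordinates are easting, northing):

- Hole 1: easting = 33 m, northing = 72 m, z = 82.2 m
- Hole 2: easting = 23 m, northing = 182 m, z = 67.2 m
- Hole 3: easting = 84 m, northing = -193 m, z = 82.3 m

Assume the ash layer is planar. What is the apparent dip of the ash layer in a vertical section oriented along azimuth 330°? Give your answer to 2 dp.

24.04°

Two edge vectors: Hole 1→Hole 2 = (-10, 110, -15), Hole 1→Hole 3 = (51, -265, 0.1).
Normal n = (Hole 1→Hole 2) × (Hole 1→Hole 3) = (-3964, -764, -2960).
So ∂z/∂easting = −n_x/n_z = −1.33919 and ∂z/∂northing = −n_y/n_z = −0.25811.
Unit vector along 330° is (sin 330°, cos 330°) = (-0.5000, 0.8660).
Slope in that direction = a·(-0.5000) + b·(0.8660) = 0.44607.
Apparent dip = arctan|0.44607| = 24.04° (true dip is 53.8°, so apparent ≤ true as expected).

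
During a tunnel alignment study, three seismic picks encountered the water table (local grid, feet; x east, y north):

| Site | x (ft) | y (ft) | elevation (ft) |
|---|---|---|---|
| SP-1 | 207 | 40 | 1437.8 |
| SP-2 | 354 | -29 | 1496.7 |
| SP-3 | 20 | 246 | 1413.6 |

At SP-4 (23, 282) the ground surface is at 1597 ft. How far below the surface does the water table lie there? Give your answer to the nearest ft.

166 ft

Two edge vectors: SP-1→SP-2 = (147, -69, 58.9), SP-1→SP-3 = (-187, 206, -24.2).
Normal n = (SP-1→SP-2) × (SP-1→SP-3) = (-10463.6, -7456.9, 17379).
So ∂z/∂x = −n_x/n_z = 0.60208 and ∂z/∂y = −n_y/n_z = 0.42908.
Intercept c from SP-1: 1437.8 − 124.63 − 17.16 = 1296.01.
At (23, 282): z_contact = 13.8 + 121.0 + 1296.01 = 1430.9 ft.
Depth below ground = 1597 − 1430.9 = 166 ft.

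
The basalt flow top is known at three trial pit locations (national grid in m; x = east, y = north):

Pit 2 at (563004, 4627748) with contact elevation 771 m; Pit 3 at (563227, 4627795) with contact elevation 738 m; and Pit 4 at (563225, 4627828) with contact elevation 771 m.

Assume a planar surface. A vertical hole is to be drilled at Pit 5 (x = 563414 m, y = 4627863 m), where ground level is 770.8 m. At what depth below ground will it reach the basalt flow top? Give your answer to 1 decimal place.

Let the plane be z = a·x + b·y + c.
Pit 3−Pit 2: 223a + 47b = −33;  Pit 4−Pit 2: 221a + 80b = 0.
Solving gives a = −0.354219777, b = 0.978532135.
Then c = 771 − a·563004 − b·4627748 = −4328201.98.
At (563414, 4627863): z_contact = −199572.38 + 4528512.66 − 4328201.98 = 738.30 m.
Depth below ground = 770.8 − 738.30 = 32.5 m.

32.5 m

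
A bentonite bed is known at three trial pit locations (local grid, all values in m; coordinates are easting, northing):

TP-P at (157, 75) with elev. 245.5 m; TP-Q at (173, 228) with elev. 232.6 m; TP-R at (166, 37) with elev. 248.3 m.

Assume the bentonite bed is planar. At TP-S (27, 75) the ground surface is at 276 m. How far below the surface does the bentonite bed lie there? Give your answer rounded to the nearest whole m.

26 m

Two edge vectors: TP-P→TP-Q = (16, 153, -12.9), TP-P→TP-R = (9, -38, 2.8).
Normal n = (TP-P→TP-Q) × (TP-P→TP-R) = (-61.8, -160.9, -1985).
So ∂z/∂easting = −n_x/n_z = −0.03113 and ∂z/∂northing = −n_y/n_z = −0.08106.
Intercept c from TP-P: 245.5 + 4.89 + 6.08 = 256.47.
At (27, 75): z_contact = −0.8 − 6.1 + 256.47 = 249.5 m.
Depth below ground = 276 − 249.5 = 26 m.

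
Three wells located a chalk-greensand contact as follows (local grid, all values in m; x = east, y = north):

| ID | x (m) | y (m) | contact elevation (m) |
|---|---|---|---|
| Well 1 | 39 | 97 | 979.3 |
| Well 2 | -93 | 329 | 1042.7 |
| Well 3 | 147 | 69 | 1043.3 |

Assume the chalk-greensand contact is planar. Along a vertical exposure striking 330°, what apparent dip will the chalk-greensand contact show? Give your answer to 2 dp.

13.01°

Two edge vectors: Well 1→Well 2 = (-132, 232, 63.4), Well 1→Well 3 = (108, -28, 64).
Normal n = (Well 1→Well 2) × (Well 1→Well 3) = (16623.2, 15295.2, -21360).
So ∂z/∂x = −n_x/n_z = 0.77824 and ∂z/∂y = −n_y/n_z = 0.71607.
Unit vector along 330° is (sin 330°, cos 330°) = (-0.5000, 0.8660).
Slope in that direction = a·(-0.5000) + b·(0.8660) = 0.23101.
Apparent dip = arctan|0.23101| = 13.01° (true dip is 46.6°, so apparent ≤ true as expected).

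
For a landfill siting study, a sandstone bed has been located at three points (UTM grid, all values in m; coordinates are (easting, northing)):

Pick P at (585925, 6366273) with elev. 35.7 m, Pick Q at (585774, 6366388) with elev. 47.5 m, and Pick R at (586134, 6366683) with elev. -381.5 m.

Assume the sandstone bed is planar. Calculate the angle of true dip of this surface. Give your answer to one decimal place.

Two edge vectors: Pick P→Pick Q = (-151, 115, 11.8), Pick P→Pick R = (209, 410, -417.2).
Normal n = (Pick P→Pick Q) × (Pick P→Pick R) = (-52816, -60531, -85945).
So ∂z/∂E = −n_x/n_z = −0.61453 and ∂z/∂N = −n_y/n_z = −0.70430.
Gradient magnitude |∇z| = √(a² + b²) = √(0.37765 + 0.49604) = 0.93471.
True dip = arctan(0.93471) = 43.1°, dipping toward NE (azimuth ≈ 041°).

43.1°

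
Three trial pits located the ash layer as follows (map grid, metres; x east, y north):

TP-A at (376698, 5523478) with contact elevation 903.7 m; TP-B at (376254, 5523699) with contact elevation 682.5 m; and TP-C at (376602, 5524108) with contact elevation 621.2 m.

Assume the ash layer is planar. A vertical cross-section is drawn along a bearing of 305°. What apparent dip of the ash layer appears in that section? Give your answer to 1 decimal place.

Let the plane be z = a·x + b·y + c.
TP-B−TP-A: −444a + 221b = −221.2;  TP-C−TP-A: −96a + 630b = −282.5.
Solving gives a = 0.29757, b = −0.40307.
Unit vector along 305° is (sin 305°, cos 305°) = (-0.8192, 0.5736).
Slope in that direction = a·(-0.8192) + b·(0.5736) = −0.47495.
Apparent dip = arctan|0.47495| = 25.4° (true dip is 26.6°, so apparent ≤ true as expected).

25.4°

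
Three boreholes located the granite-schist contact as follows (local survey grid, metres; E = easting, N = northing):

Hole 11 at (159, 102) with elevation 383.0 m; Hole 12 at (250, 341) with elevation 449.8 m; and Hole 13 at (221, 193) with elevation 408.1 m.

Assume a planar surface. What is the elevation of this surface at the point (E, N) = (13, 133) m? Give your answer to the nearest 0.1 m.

393.6 m

Two edge vectors: Hole 11→Hole 12 = (91, 239, 66.8), Hole 11→Hole 13 = (62, 91, 25.1).
Normal n = (Hole 11→Hole 12) × (Hole 11→Hole 13) = (-79.9, 1857.5, -6537).
So ∂z/∂E = −n_x/n_z = −0.01222 and ∂z/∂N = −n_y/n_z = 0.28415.
Intercept c from Hole 11: 383 + 1.94 − 28.98 = 355.96.
At (13, 133): z = −0.2 + 37.8 + 355.96 = 393.6 m.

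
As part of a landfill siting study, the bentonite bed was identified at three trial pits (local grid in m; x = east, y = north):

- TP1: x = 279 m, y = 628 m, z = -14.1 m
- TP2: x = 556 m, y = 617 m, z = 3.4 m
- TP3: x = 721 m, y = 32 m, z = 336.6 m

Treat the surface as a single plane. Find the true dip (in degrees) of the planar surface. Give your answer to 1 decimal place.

Let the plane be z = a·x + b·y + c.
TP2−TP1: 277a − 11b = 17.5;  TP3−TP1: 442a − 596b = 350.7.
Solving gives a = 0.04102, b = −0.55800.
Gradient magnitude |∇z| = √(a² + b²) = √(0.00168 + 0.31137) = 0.55951.
True dip = arctan(0.55951) = 29.2°, dipping toward N (azimuth ≈ 356°).

29.2°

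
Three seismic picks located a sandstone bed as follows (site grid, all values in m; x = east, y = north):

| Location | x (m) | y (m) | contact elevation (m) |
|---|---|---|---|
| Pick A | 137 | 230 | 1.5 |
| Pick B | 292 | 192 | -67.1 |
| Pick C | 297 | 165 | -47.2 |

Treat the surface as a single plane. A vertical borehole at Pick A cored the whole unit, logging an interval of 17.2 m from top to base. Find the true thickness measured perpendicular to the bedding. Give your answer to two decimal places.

Let the plane be z = a·x + b·y + c.
Pick B−Pick A: 155a − 38b = −68.6;  Pick C−Pick A: 160a − 65b = −48.7.
Solving gives a = −0.65292, b = −0.85795.
|∇z| = √(a²+b²) = 1.07813, so dip δ = arctan(1.07813) = 47.15°.
True thickness = vertical thickness × cos δ = 17.2 × cos 47.15° = 11.70 m.

11.70 m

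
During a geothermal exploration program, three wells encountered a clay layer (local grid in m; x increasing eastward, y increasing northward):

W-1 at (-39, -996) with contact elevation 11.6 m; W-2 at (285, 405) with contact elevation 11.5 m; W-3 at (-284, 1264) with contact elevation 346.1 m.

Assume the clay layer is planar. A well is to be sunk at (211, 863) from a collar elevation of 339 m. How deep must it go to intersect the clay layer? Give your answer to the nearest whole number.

249 m

Two edge vectors: W-1→W-2 = (324, 1401, -0.1), W-1→W-3 = (-245, 2260, 334.5).
Normal n = (W-1→W-2) × (W-1→W-3) = (468860.5, -108353.5, 1075485).
So ∂z/∂x = −n_x/n_z = −0.43595 and ∂z/∂y = −n_y/n_z = 0.10075.
Intercept c from W-1: 11.6 − 17.00 + 100.35 = 94.94.
At (211, 863): z_contact = −92.0 + 86.9 + 94.94 = 89.9 m.
Depth below ground = 339 − 89.9 = 249 m.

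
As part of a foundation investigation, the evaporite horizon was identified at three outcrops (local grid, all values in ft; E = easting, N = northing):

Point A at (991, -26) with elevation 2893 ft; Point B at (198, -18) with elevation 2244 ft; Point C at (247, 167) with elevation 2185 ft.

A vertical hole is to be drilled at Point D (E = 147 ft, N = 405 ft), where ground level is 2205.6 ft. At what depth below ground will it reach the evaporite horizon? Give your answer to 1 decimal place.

229.1 ft

Two edge vectors: Point A→Point B = (-793, 8, -649), Point A→Point C = (-744, 193, -708).
Normal n = (Point A→Point B) × (Point A→Point C) = (119593, -78588, -147097).
So ∂z/∂E = −n_x/n_z = 0.81302 and ∂z/∂N = −n_y/n_z = −0.53426.
Intercept c from Point A: 2893 − 805.70 − 13.89 = 2073.41.
At (147, 405): z_contact = 119.51 − 216.38 + 2073.41 = 1976.54 ft.
Depth below ground = 2205.6 − 1976.54 = 229.1 ft.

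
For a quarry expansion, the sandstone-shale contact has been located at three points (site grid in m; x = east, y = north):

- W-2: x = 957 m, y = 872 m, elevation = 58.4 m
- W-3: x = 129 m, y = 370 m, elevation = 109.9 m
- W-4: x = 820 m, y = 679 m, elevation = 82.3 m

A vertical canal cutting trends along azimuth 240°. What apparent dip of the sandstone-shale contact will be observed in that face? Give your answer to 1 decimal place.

Two edge vectors: W-2→W-3 = (-828, -502, 51.5), W-2→W-4 = (-137, -193, 23.9).
Normal n = (W-2→W-3) × (W-2→W-4) = (-2058.3, 12733.7, 91030).
So ∂z/∂x = −n_x/n_z = 0.02261 and ∂z/∂y = −n_y/n_z = −0.13988.
Unit vector along 240° is (sin 240°, cos 240°) = (-0.8660, -0.5000).
Slope in that direction = a·(-0.8660) + b·(-0.5000) = 0.05036.
Apparent dip = arctan|0.05036| = 2.9° (true dip is 8.1°, so apparent ≤ true as expected).

2.9°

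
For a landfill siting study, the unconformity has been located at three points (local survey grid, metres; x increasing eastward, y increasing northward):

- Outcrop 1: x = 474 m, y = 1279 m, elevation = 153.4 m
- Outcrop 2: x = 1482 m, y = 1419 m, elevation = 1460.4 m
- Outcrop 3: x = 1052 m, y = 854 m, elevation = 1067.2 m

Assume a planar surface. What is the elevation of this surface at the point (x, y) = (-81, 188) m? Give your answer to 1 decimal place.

Two edge vectors: Outcrop 1→Outcrop 2 = (1008, 140, 1307), Outcrop 1→Outcrop 3 = (578, -425, 913.8).
Normal n = (Outcrop 1→Outcrop 2) × (Outcrop 1→Outcrop 3) = (683407, -165664.4, -509320).
So ∂z/∂x = −n_x/n_z = 1.341803 and ∂z/∂y = −n_y/n_z = −0.325266.
Intercept c from Outcrop 1: 153.4 − 636.01 + 416.02 = −66.60.
At (-81, 188): z = −108.7 − 61.1 − 66.60 = -236.4 m.

-236.4 m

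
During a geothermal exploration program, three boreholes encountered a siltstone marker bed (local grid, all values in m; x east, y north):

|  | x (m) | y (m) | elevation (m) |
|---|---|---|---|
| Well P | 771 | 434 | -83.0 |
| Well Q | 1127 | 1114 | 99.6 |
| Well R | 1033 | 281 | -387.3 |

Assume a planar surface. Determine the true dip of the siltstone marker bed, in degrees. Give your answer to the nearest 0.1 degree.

Two edge vectors: Well P→Well Q = (356, 680, 182.6), Well P→Well R = (262, -153, -304.3).
Normal n = (Well P→Well Q) × (Well P→Well R) = (-178986.2, 156172, -232628).
So ∂z/∂x = −n_x/n_z = −0.76941 and ∂z/∂y = −n_y/n_z = 0.67134.
Gradient magnitude |∇z| = √(a² + b²) = √(0.59199 + 0.45069) = 1.02112.
True dip = arctan(1.02112) = 45.6°, dipping toward SE (azimuth ≈ 131°).

45.6°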